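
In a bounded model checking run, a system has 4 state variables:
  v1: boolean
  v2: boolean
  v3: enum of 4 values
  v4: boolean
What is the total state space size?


State space = product of domain sizes of all variables.
Domain sizes:
  v1 (boolean): 2
  v2 (boolean): 2
  v3 (enum of 4 values): 4
  v4 (boolean): 2
Product = 2 * 2 * 4 * 2 = 32

32


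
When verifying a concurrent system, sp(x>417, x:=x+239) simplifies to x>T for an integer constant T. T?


Formula: sp(P, x:=E) = exists old_x. (x = E[old_x/x]) AND P[old_x/x] (old_x is the value of x before the assignment; eliminate old_x by solving x = E[old_x/x] for old_x)
Step 1: Precondition P: x>417, i.e. old_x > 417
Step 2: Assignment gives x = old_x + 239, so old_x = x - 239
Step 3: Substitute into P: x - 239 > 417
Step 4: Simplify: x > 417+239 = 656

656


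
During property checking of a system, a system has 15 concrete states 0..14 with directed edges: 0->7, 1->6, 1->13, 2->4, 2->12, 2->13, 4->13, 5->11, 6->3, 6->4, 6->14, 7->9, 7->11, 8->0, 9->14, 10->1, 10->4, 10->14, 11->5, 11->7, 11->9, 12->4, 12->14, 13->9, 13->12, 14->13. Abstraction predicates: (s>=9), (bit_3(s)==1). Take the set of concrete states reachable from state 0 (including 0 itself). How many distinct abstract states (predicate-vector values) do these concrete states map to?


BFS from 0:
Concrete reachable: {0, 4, 5, 7, 9, 11, 12, 13, 14}
Abstract via predicates (s>=9), (bit_3(s)==1):
  (0,0) <- {0, 4, 5, 7}
  (1,1) <- {9, 11, 12, 13, 14}
Distinct abstract states = 2

2


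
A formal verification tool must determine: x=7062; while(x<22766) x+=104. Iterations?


Step 1: x goes from 7062 toward 22766 by 104; the body runs while x<22766, so iterations = ceil((bound-start)/step)
Step 2: Distance=15704
Step 3: ceil(15704/104)=151

151


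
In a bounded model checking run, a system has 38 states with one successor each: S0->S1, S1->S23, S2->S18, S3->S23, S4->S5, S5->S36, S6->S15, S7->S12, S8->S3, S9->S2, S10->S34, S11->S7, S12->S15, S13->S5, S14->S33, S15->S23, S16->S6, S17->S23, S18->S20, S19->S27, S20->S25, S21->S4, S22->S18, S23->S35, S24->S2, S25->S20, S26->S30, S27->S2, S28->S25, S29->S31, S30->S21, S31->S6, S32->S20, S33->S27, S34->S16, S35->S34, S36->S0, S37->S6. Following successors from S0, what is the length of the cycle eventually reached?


Trace from S0 until a state repeats:
  S0 -> S1 -> S23 -> S35 -> S34 -> S16 -> S6 -> S15 -> S23
S23 first seen at step 2, revisited at step 8.
Cycle length = 8 - 2 = 6

6


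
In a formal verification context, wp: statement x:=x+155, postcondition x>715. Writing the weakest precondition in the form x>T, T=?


Formula: wp(x:=E, P) = P[E/x] (substitute E for x in postcondition)
Step 1: Postcondition: x>715
Step 2: Substitute x+155 for x: x+155>715
Step 3: Solve for x: x > 715-155 = 560

560


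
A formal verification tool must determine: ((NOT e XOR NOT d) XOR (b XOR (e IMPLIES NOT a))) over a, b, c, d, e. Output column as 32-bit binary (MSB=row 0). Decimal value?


Formula: ((NOT e XOR NOT d) XOR (b XOR (e IMPLIES NOT a))) over a, b, c, d, e (32 rows)
Evaluate each row (bits = a,b,c,d,e, MSB first):
  row 0 [00000]: ((NOT 0 XOR NOT 0) XOR (0 XOR (0 IMPLIES NOT 0))) -> 1
  row 1 [00001]: ((NOT 1 XOR NOT 0) XOR (0 XOR (1 IMPLIES NOT 0))) -> 0
  row 2 [00010]: ((NOT 0 XOR NOT 1) XOR (0 XOR (0 IMPLIES NOT 0))) -> 0
  row 3 [00011]: ((NOT 1 XOR NOT 1) XOR (0 XOR (1 IMPLIES NOT 0))) -> 1
  row 4 [00100]: ((NOT 0 XOR NOT 0) XOR (0 XOR (0 IMPLIES NOT 0))) -> 1
  row 5 [00101]: ((NOT 1 XOR NOT 0) XOR (0 XOR (1 IMPLIES NOT 0))) -> 0
  row 6 [00110]: ((NOT 0 XOR NOT 1) XOR (0 XOR (0 IMPLIES NOT 0))) -> 0
  row 7 [00111]: ((NOT 1 XOR NOT 1) XOR (0 XOR (1 IMPLIES NOT 0))) -> 1
  row 8 [01000]: ((NOT 0 XOR NOT 0) XOR (1 XOR (0 IMPLIES NOT 0))) -> 0
  row 9 [01001]: ((NOT 1 XOR NOT 0) XOR (1 XOR (1 IMPLIES NOT 0))) -> 1
  row 10 [01010]: ((NOT 0 XOR NOT 1) XOR (1 XOR (0 IMPLIES NOT 0))) -> 1
  row 11 [01011]: ((NOT 1 XOR NOT 1) XOR (1 XOR (1 IMPLIES NOT 0))) -> 0
  row 12 [01100]: ((NOT 0 XOR NOT 0) XOR (1 XOR (0 IMPLIES NOT 0))) -> 0
  row 13 [01101]: ((NOT 1 XOR NOT 0) XOR (1 XOR (1 IMPLIES NOT 0))) -> 1
  row 14 [01110]: ((NOT 0 XOR NOT 1) XOR (1 XOR (0 IMPLIES NOT 0))) -> 1
  row 15 [01111]: ((NOT 1 XOR NOT 1) XOR (1 XOR (1 IMPLIES NOT 0))) -> 0
  row 16 [10000]: ((NOT 0 XOR NOT 0) XOR (0 XOR (0 IMPLIES NOT 1))) -> 1
  row 17 [10001]: ((NOT 1 XOR NOT 0) XOR (0 XOR (1 IMPLIES NOT 1))) -> 1
  row 18 [10010]: ((NOT 0 XOR NOT 1) XOR (0 XOR (0 IMPLIES NOT 1))) -> 0
  row 19 [10011]: ((NOT 1 XOR NOT 1) XOR (0 XOR (1 IMPLIES NOT 1))) -> 0
  row 20 [10100]: ((NOT 0 XOR NOT 0) XOR (0 XOR (0 IMPLIES NOT 1))) -> 1
  row 21 [10101]: ((NOT 1 XOR NOT 0) XOR (0 XOR (1 IMPLIES NOT 1))) -> 1
  row 22 [10110]: ((NOT 0 XOR NOT 1) XOR (0 XOR (0 IMPLIES NOT 1))) -> 0
  row 23 [10111]: ((NOT 1 XOR NOT 1) XOR (0 XOR (1 IMPLIES NOT 1))) -> 0
  row 24 [11000]: ((NOT 0 XOR NOT 0) XOR (1 XOR (0 IMPLIES NOT 1))) -> 0
  row 25 [11001]: ((NOT 1 XOR NOT 0) XOR (1 XOR (1 IMPLIES NOT 1))) -> 0
  row 26 [11010]: ((NOT 0 XOR NOT 1) XOR (1 XOR (0 IMPLIES NOT 1))) -> 1
  row 27 [11011]: ((NOT 1 XOR NOT 1) XOR (1 XOR (1 IMPLIES NOT 1))) -> 1
  row 28 [11100]: ((NOT 0 XOR NOT 0) XOR (1 XOR (0 IMPLIES NOT 1))) -> 0
  row 29 [11101]: ((NOT 1 XOR NOT 0) XOR (1 XOR (1 IMPLIES NOT 1))) -> 0
  row 30 [11110]: ((NOT 0 XOR NOT 1) XOR (1 XOR (0 IMPLIES NOT 1))) -> 1
  row 31 [11111]: ((NOT 1 XOR NOT 1) XOR (1 XOR (1 IMPLIES NOT 1))) -> 1
Full result column, 4 rows per line (a,b,c fixed per line; d,e runs 00..11 left to right):
  rows 0-3 [a,b,c=000]: 1001  = hex 9
  rows 4-7 [a,b,c=001]: 1001  = hex 9
  rows 8-11 [a,b,c=010]: 0110  = hex 6
  rows 12-15 [a,b,c=011]: 0110  = hex 6
  rows 16-19 [a,b,c=100]: 1100  = hex C
  rows 20-23 [a,b,c=101]: 1100  = hex C
  rows 24-27 [a,b,c=110]: 0011  = hex 3
  rows 28-31 [a,b,c=111]: 0011  = hex 3
Output column (row 0 .. row 31) = 10011001011001101100110000110011
Output column grouped in 4s = 1001 1001 0110 0110 1100 1100 0011 0011 = 0x9966CC33
Convert to decimal digit by digit (value = value*16 + digit):
  9 -> 9
  9*16 + 9 = 153
  153*16 + 6 = 2454
  2454*16 + 6 = 39270
  39270*16 + 12 (C) = 628332
  628332*16 + 12 (C) = 10053324
  10053324*16 + 3 = 160853187
  160853187*16 + 3 = 2573650995
Decimal = 2573650995

2573650995


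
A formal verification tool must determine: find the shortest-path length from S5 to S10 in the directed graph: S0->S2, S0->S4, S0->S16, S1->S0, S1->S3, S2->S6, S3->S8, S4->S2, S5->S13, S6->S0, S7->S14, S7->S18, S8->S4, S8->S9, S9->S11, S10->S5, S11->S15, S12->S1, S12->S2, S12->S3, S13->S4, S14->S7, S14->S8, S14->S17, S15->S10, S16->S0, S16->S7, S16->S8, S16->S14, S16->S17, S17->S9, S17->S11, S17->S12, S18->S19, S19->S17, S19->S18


BFS layer-by-layer from S5:
  dist 0: {S5}
  dist 1: {S13}
  dist 2: {S4}
  dist 3: {S2}
  dist 4: {S6}
  dist 5: {S0}
  dist 6: {S16}
  dist 7: {S7, S8, S14, S17}
  dist 8: {S9, S11, S12, S18}
  dist 9: {S1, S3, S15, S19}
  dist 10: {S10}
  -> S10 reached at distance 10
Shortest path length = 10

10


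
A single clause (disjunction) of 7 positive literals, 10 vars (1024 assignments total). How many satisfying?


Step 1: Total=2^10=1024
Step 2: Unsat when all 7 false: 2^3=8
Step 3: Sat=1024-8=1016

1016


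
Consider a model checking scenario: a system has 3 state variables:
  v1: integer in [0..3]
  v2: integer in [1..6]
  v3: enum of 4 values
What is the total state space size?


State space = product of domain sizes of all variables.
Domain sizes:
  v1 (integer in [0..3]): 4
  v2 (integer in [1..6]): 6
  v3 (enum of 4 values): 4
Product = 4 * 6 * 4 = 96

96


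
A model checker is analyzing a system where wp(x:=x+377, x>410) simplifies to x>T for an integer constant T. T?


Formula: wp(x:=E, P) = P[E/x] (substitute E for x in postcondition)
Step 1: Postcondition: x>410
Step 2: Substitute x+377 for x: x+377>410
Step 3: Solve for x: x > 410-377 = 33

33


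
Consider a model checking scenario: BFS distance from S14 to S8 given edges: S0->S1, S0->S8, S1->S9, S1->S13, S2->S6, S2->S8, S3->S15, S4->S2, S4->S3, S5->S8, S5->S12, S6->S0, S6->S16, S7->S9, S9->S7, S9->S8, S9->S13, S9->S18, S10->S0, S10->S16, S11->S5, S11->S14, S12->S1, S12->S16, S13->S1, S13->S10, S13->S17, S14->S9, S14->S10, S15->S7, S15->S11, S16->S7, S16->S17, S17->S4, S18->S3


BFS layer-by-layer from S14:
  dist 0: {S14}
  dist 1: {S9, S10}
  dist 2: {S0, S7, S8, S13, S16, S18}
  -> S8 reached at distance 2
Shortest path length = 2

2


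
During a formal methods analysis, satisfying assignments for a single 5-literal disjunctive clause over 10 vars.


Step 1: Total=2^10=1024
Step 2: Unsat when all 5 false: 2^5=32
Step 3: Sat=1024-32=992

992


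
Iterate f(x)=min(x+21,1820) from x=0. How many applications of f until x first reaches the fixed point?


Step 1: x=0, cap=1820, increment=21
Step 2: x grows by 21 each step until capped at 1820; fixed point is x=1820
Step 3: iterations = ceil(1820/21) = 87

87


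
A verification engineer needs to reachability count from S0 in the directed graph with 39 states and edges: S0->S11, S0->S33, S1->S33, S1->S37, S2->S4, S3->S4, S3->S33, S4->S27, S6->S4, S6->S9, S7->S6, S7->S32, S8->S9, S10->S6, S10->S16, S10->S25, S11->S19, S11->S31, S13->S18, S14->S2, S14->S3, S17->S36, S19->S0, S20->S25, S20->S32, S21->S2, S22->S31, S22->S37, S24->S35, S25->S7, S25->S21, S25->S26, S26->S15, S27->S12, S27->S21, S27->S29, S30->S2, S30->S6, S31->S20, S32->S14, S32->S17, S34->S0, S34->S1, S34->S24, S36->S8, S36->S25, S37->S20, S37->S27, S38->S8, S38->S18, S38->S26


BFS from S0:
  layer 0: {S0}
  layer 1: {S11, S33}
  layer 2: {S19, S31}
  layer 3: {S20}
  layer 4: {S25, S32}
  layer 5: {S7, S14, S17, S21, S26}
  layer 6: {S2, S3, S6, S15, S36}
  layer 7: {S4, S8, S9}
  layer 8: {S27}
  layer 9: {S12, S29}
Reachable set: {S0, S2, S3, S4, S6, S7, S8, S9, S11, S12, S14, S15, S17, S19, S20, S21, S25, S26, S27, S29, S31, S32, S33, S36}
Count = 24

24


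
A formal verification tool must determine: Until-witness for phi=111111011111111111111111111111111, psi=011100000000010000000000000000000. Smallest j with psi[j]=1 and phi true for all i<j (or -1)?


(phi U psi) at 0: need smallest j with psi[j]=1 and phi[i]=1 for all i in [0,j).
Scan from step 0:
  step 0: phi=1, psi=0 -> continue
  step 1: psi=1 and phi held for [0,1) -> witness found
Witness step = 1

1


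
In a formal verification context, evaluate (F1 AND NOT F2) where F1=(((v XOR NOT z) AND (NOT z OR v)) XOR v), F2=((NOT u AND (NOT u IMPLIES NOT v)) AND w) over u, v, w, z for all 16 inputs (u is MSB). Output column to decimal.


F1 = (((v XOR NOT z) AND (NOT z OR v)) XOR v)
F2 = ((NOT u AND (NOT u IMPLIES NOT v)) AND w)
Counterexample to F1=>F2 is where F1=1 and F2=0.
Evaluate each row (bits = u,v,w,z, MSB first):
  row 0 [0000]: F1=1 F2=0 -> F1&~F2 -> 1
  row 1 [0001]: F1=0 F2=0 -> F1&~F2 -> 0
  row 2 [0010]: F1=1 F2=1 -> F1&~F2 -> 0
  row 3 [0011]: F1=0 F2=1 -> F1&~F2 -> 0
  row 4 [0100]: F1=1 F2=0 -> F1&~F2 -> 1
  row 5 [0101]: F1=0 F2=0 -> F1&~F2 -> 0
  row 6 [0110]: F1=1 F2=0 -> F1&~F2 -> 1
  row 7 [0111]: F1=0 F2=0 -> F1&~F2 -> 0
  row 8 [1000]: F1=1 F2=0 -> F1&~F2 -> 1
  row 9 [1001]: F1=0 F2=0 -> F1&~F2 -> 0
  row 10 [1010]: F1=1 F2=0 -> F1&~F2 -> 1
  row 11 [1011]: F1=0 F2=0 -> F1&~F2 -> 0
  row 12 [1100]: F1=1 F2=0 -> F1&~F2 -> 1
  row 13 [1101]: F1=0 F2=0 -> F1&~F2 -> 0
  row 14 [1110]: F1=1 F2=0 -> F1&~F2 -> 1
  row 15 [1111]: F1=0 F2=0 -> F1&~F2 -> 0
Full result column, 4 rows per line (u,v fixed per line; w,z runs 00..11 left to right):
  rows 0-3 [u,v=00]: 1000  = hex 8
  rows 4-7 [u,v=01]: 1010  = hex A
  rows 8-11 [u,v=10]: 1010  = hex A
  rows 12-15 [u,v=11]: 1010  = hex A
Counterexample vector (row 0 .. row 15) = 1000101010101010
Output column grouped in 4s = 1000 1010 1010 1010 = 0x8AAA
Convert to decimal digit by digit (value = value*16 + digit):
  8 -> 8
  8*16 + 10 (A) = 138
  138*16 + 10 (A) = 2218
  2218*16 + 10 (A) = 35498
Decimal = 35498

35498


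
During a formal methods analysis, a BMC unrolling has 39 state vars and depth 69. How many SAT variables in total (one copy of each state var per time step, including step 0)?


BMC unrolls to depth k, creating one copy of each state var for steps 0..k.
Step count = 69 + 1 = 70 (steps 0 through 69)
Vars per step = 39
Total = 39 * 70 = 2730

2730


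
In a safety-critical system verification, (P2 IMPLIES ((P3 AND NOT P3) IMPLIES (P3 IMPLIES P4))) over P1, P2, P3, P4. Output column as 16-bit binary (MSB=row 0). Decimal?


Formula: (P2 IMPLIES ((P3 AND NOT P3) IMPLIES (P3 IMPLIES P4))) over P1, P2, P3, P4 (16 rows)
Evaluate each row (bits = P1,P2,P3,P4, MSB first):
  row 0 [0000]: (0 IMPLIES ((0 AND NOT 0) IMPLIES (0 IMPLIES 0))) -> 1
  row 1 [0001]: (0 IMPLIES ((0 AND NOT 0) IMPLIES (0 IMPLIES 1))) -> 1
  row 2 [0010]: (0 IMPLIES ((1 AND NOT 1) IMPLIES (1 IMPLIES 0))) -> 1
  row 3 [0011]: (0 IMPLIES ((1 AND NOT 1) IMPLIES (1 IMPLIES 1))) -> 1
  row 4 [0100]: (1 IMPLIES ((0 AND NOT 0) IMPLIES (0 IMPLIES 0))) -> 1
  row 5 [0101]: (1 IMPLIES ((0 AND NOT 0) IMPLIES (0 IMPLIES 1))) -> 1
  row 6 [0110]: (1 IMPLIES ((1 AND NOT 1) IMPLIES (1 IMPLIES 0))) -> 1
  row 7 [0111]: (1 IMPLIES ((1 AND NOT 1) IMPLIES (1 IMPLIES 1))) -> 1
  row 8 [1000]: (0 IMPLIES ((0 AND NOT 0) IMPLIES (0 IMPLIES 0))) -> 1
  row 9 [1001]: (0 IMPLIES ((0 AND NOT 0) IMPLIES (0 IMPLIES 1))) -> 1
  row 10 [1010]: (0 IMPLIES ((1 AND NOT 1) IMPLIES (1 IMPLIES 0))) -> 1
  row 11 [1011]: (0 IMPLIES ((1 AND NOT 1) IMPLIES (1 IMPLIES 1))) -> 1
  row 12 [1100]: (1 IMPLIES ((0 AND NOT 0) IMPLIES (0 IMPLIES 0))) -> 1
  row 13 [1101]: (1 IMPLIES ((0 AND NOT 0) IMPLIES (0 IMPLIES 1))) -> 1
  row 14 [1110]: (1 IMPLIES ((1 AND NOT 1) IMPLIES (1 IMPLIES 0))) -> 1
  row 15 [1111]: (1 IMPLIES ((1 AND NOT 1) IMPLIES (1 IMPLIES 1))) -> 1
Full result column, 4 rows per line (P1,P2 fixed per line; P3,P4 runs 00..11 left to right):
  rows 0-3 [P1,P2=00]: 1111  = hex F
  rows 4-7 [P1,P2=01]: 1111  = hex F
  rows 8-11 [P1,P2=10]: 1111  = hex F
  rows 12-15 [P1,P2=11]: 1111  = hex F
Output column (row 0 .. row 15) = 1111111111111111
Output column grouped in 4s = 1111 1111 1111 1111 = 0xFFFF
Convert to decimal digit by digit (value = value*16 + digit):
  F -> 15
  15*16 + 15 (F) = 255
  255*16 + 15 (F) = 4095
  4095*16 + 15 (F) = 65535
Decimal = 65535

65535


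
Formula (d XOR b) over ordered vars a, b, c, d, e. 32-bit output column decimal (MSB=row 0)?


Formula: (d XOR b) over a, b, c, d, e (32 rows)
Evaluate each row (bits = a,b,c,d,e, MSB first):
  row 0 [00000]: (0 XOR 0) -> 0
  row 1 [00001]: (0 XOR 0) -> 0
  row 2 [00010]: (1 XOR 0) -> 1
  row 3 [00011]: (1 XOR 0) -> 1
  row 4 [00100]: (0 XOR 0) -> 0
  row 5 [00101]: (0 XOR 0) -> 0
  row 6 [00110]: (1 XOR 0) -> 1
  row 7 [00111]: (1 XOR 0) -> 1
  row 8 [01000]: (0 XOR 1) -> 1
  row 9 [01001]: (0 XOR 1) -> 1
  row 10 [01010]: (1 XOR 1) -> 0
  row 11 [01011]: (1 XOR 1) -> 0
  row 12 [01100]: (0 XOR 1) -> 1
  row 13 [01101]: (0 XOR 1) -> 1
  row 14 [01110]: (1 XOR 1) -> 0
  row 15 [01111]: (1 XOR 1) -> 0
  row 16 [10000]: (0 XOR 0) -> 0
  row 17 [10001]: (0 XOR 0) -> 0
  row 18 [10010]: (1 XOR 0) -> 1
  row 19 [10011]: (1 XOR 0) -> 1
  row 20 [10100]: (0 XOR 0) -> 0
  row 21 [10101]: (0 XOR 0) -> 0
  row 22 [10110]: (1 XOR 0) -> 1
  row 23 [10111]: (1 XOR 0) -> 1
  row 24 [11000]: (0 XOR 1) -> 1
  row 25 [11001]: (0 XOR 1) -> 1
  row 26 [11010]: (1 XOR 1) -> 0
  row 27 [11011]: (1 XOR 1) -> 0
  row 28 [11100]: (0 XOR 1) -> 1
  row 29 [11101]: (0 XOR 1) -> 1
  row 30 [11110]: (1 XOR 1) -> 0
  row 31 [11111]: (1 XOR 1) -> 0
Full result column, 4 rows per line (a,b,c fixed per line; d,e runs 00..11 left to right):
  rows 0-3 [a,b,c=000]: 0011  = hex 3
  rows 4-7 [a,b,c=001]: 0011  = hex 3
  rows 8-11 [a,b,c=010]: 1100  = hex C
  rows 12-15 [a,b,c=011]: 1100  = hex C
  rows 16-19 [a,b,c=100]: 0011  = hex 3
  rows 20-23 [a,b,c=101]: 0011  = hex 3
  rows 24-27 [a,b,c=110]: 1100  = hex C
  rows 28-31 [a,b,c=111]: 1100  = hex C
Output column (row 0 .. row 31) = 00110011110011000011001111001100
Output column grouped in 4s = 0011 0011 1100 1100 0011 0011 1100 1100 = 0x33CC33CC
Convert to decimal digit by digit (value = value*16 + digit):
  3 -> 3
  3*16 + 3 = 51
  51*16 + 12 (C) = 828
  828*16 + 12 (C) = 13260
  13260*16 + 3 = 212163
  212163*16 + 3 = 3394611
  3394611*16 + 12 (C) = 54313788
  54313788*16 + 12 (C) = 869020620
Decimal = 869020620

869020620


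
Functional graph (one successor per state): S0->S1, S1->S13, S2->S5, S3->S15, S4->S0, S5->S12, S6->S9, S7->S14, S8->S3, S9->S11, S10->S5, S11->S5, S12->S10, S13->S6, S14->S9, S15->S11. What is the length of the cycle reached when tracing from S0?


Trace from S0 until a state repeats:
  S0 -> S1 -> S13 -> S6 -> S9 -> S11 -> S5 -> S12 -> S10 -> S5
S5 first seen at step 6, revisited at step 9.
Cycle length = 9 - 6 = 3

3


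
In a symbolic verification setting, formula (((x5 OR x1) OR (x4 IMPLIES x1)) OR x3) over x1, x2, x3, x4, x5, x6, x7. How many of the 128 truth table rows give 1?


Formula: (((x5 OR x1) OR (x4 IMPLIES x1)) OR x3) over 7 vars (128 rows)
Evaluate each row (x1, x2, x3, x4, x5, x6, x7 as bits, MSB first):
  row 0 [0000000]: (((0 OR 0) OR (0 IMPLIES 0)) OR 0) -> 1
  row 1 [0000001]: (((0 OR 0) OR (0 IMPLIES 0)) OR 0) -> 1
  row 2 [0000010]: (((0 OR 0) OR (0 IMPLIES 0)) OR 0) -> 1
  row 3 [0000011]: (((0 OR 0) OR (0 IMPLIES 0)) OR 0) -> 1
  row 4 [0000100]: (((1 OR 0) OR (0 IMPLIES 0)) OR 0) -> 1
  (every remaining row is evaluated the same way; all 128 results are listed next)
Full result column, 8 rows per line (x1,x2,x3,x4 fixed per line; x5,x6,x7 runs 000..111 left to right):
  rows 0-7 [x1,x2,x3,x4=0000]: 11111111  (ones: 8)
  rows 8-15 [x1,x2,x3,x4=0001]: 00001111  (ones: 4)
  rows 16-23 [x1,x2,x3,x4=0010]: 11111111  (ones: 8)
  rows 24-31 [x1,x2,x3,x4=0011]: 11111111  (ones: 8)
  rows 32-39 [x1,x2,x3,x4=0100]: 11111111  (ones: 8)
  rows 40-47 [x1,x2,x3,x4=0101]: 00001111  (ones: 4)
  rows 48-55 [x1,x2,x3,x4=0110]: 11111111  (ones: 8)
  rows 56-63 [x1,x2,x3,x4=0111]: 11111111  (ones: 8)
  rows 64-71 [x1,x2,x3,x4=1000]: 11111111  (ones: 8)
  rows 72-79 [x1,x2,x3,x4=1001]: 11111111  (ones: 8)
  rows 80-87 [x1,x2,x3,x4=1010]: 11111111  (ones: 8)
  rows 88-95 [x1,x2,x3,x4=1011]: 11111111  (ones: 8)
  rows 96-103 [x1,x2,x3,x4=1100]: 11111111  (ones: 8)
  rows 104-111 [x1,x2,x3,x4=1101]: 11111111  (ones: 8)
  rows 112-119 [x1,x2,x3,x4=1110]: 11111111  (ones: 8)
  rows 120-127 [x1,x2,x3,x4=1111]: 11111111  (ones: 8)
Count of 1-rows = 8+4+8+8+8+4+8+8+8+8+8+8+8+8+8+8 = 120

120


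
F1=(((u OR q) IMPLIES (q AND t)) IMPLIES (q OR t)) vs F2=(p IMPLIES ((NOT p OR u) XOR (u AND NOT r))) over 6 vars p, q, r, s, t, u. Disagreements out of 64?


F1 = (((u OR q) IMPLIES (q AND t)) IMPLIES (q OR t))
F2 = (p IMPLIES ((NOT p OR u) XOR (u AND NOT r)))
Evaluate both on each of 64 rows (bits = p,q,r,s,t,u):
  row 0 [000000]: F1=0 F2=1 (differ) -> 1
  row 1 [000001]: F1=1 F2=1 -> 0
  row 2 [000010]: F1=1 F2=1 -> 0
  row 3 [000011]: F1=1 F2=1 -> 0
  row 4 [000100]: F1=0 F2=1 (differ) -> 1
  (every remaining row is evaluated the same way; all 64 results are listed next)
Full result column, 8 rows per line (p,q,r fixed per line; s,t,u runs 000..111 left to right):
  rows 0-7 [p,q,r=000]: 10001000  (ones: 2)
  rows 8-15 [p,q,r=001]: 10001000  (ones: 2)
  rows 16-23 [p,q,r=010]: 00000000  (ones: 0)
  rows 24-31 [p,q,r=011]: 00000000  (ones: 0)
  rows 32-39 [p,q,r=100]: 01110111  (ones: 6)
  rows 40-47 [p,q,r=101]: 00100010  (ones: 2)
  rows 48-55 [p,q,r=110]: 11111111  (ones: 8)
  rows 56-63 [p,q,r=111]: 10101010  (ones: 4)
Disagreements = 2+2+0+0+6+2+8+4 = 24

24


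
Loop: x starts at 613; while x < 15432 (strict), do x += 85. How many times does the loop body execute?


Step 1: x goes from 613 toward 15432 by 85; the body runs while x<15432, so iterations = ceil((bound-start)/step)
Step 2: Distance=14819
Step 3: ceil(14819/85)=175

175


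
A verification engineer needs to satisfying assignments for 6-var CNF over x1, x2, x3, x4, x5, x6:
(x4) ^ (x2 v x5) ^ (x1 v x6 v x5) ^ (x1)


CNF with 4 clauses over 6 vars (64 assignments).
An assignment satisfies CNF iff every clause has >=1 true literal.
Check each row (bits = x1,x2,x3,x4,x5,x6; clause T/F shown):
  row 0 [000000]: clauses=FFFF -> 0
  row 1 [000001]: clauses=FFTF -> 0
  row 2 [000010]: clauses=FTTF -> 0
  row 3 [000011]: clauses=FTTF -> 0
  row 4 [000100]: clauses=TFFF -> 0
  (every remaining row is evaluated the same way; all 64 results are listed next)
Full result column, 8 rows per line (x1,x2,x3 fixed per line; x4,x5,x6 runs 000..111 left to right):
  rows 0-7 [x1,x2,x3=000]: 00000000  (ones: 0)
  rows 8-15 [x1,x2,x3=001]: 00000000  (ones: 0)
  rows 16-23 [x1,x2,x3=010]: 00000000  (ones: 0)
  rows 24-31 [x1,x2,x3=011]: 00000000  (ones: 0)
  rows 32-39 [x1,x2,x3=100]: 00000011  (ones: 2)
  rows 40-47 [x1,x2,x3=101]: 00000011  (ones: 2)
  rows 48-55 [x1,x2,x3=110]: 00001111  (ones: 4)
  rows 56-63 [x1,x2,x3=111]: 00001111  (ones: 4)
Satisfying assignments = 0+0+0+0+2+2+4+4 = 12

12


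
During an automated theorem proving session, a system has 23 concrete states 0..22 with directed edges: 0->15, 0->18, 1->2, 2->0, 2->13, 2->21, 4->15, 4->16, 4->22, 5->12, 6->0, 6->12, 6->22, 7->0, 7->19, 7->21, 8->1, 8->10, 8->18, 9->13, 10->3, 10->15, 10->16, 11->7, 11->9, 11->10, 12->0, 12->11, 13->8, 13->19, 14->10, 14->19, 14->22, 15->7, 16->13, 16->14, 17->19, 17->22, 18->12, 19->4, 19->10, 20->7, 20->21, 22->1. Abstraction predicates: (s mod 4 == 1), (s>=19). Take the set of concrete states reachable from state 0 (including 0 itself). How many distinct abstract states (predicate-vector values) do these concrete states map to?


BFS from 0:
Concrete reachable: {0, 1, 2, 3, 4, 7, 8, 9, 10, 11, 12, 13, 14, 15, 16, 18, 19, 21, 22}
Abstract via predicates (s mod 4 == 1), (s>=19):
  (0,0) <- {0, 2, 3, 4, 7, 8, 10, 11, 12, 14, 15, 16, 18}
  (0,1) <- {19, 22}
  (1,0) <- {1, 9, 13}
  (1,1) <- {21}
Distinct abstract states = 4

4


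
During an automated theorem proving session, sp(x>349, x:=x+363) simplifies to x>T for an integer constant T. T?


Formula: sp(P, x:=E) = exists old_x. (x = E[old_x/x]) AND P[old_x/x] (old_x is the value of x before the assignment; eliminate old_x by solving x = E[old_x/x] for old_x)
Step 1: Precondition P: x>349, i.e. old_x > 349
Step 2: Assignment gives x = old_x + 363, so old_x = x - 363
Step 3: Substitute into P: x - 363 > 349
Step 4: Simplify: x > 349+363 = 712

712


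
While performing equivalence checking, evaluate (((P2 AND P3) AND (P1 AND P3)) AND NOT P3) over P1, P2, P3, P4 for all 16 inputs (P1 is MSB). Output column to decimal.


Formula: (((P2 AND P3) AND (P1 AND P3)) AND NOT P3) over P1, P2, P3, P4 (16 rows)
Evaluate each row (bits = P1,P2,P3,P4, MSB first):
  row 0 [0000]: (((0 AND 0) AND (0 AND 0)) AND NOT 0) -> 0
  row 1 [0001]: (((0 AND 0) AND (0 AND 0)) AND NOT 0) -> 0
  row 2 [0010]: (((0 AND 1) AND (0 AND 1)) AND NOT 1) -> 0
  row 3 [0011]: (((0 AND 1) AND (0 AND 1)) AND NOT 1) -> 0
  row 4 [0100]: (((1 AND 0) AND (0 AND 0)) AND NOT 0) -> 0
  row 5 [0101]: (((1 AND 0) AND (0 AND 0)) AND NOT 0) -> 0
  row 6 [0110]: (((1 AND 1) AND (0 AND 1)) AND NOT 1) -> 0
  row 7 [0111]: (((1 AND 1) AND (0 AND 1)) AND NOT 1) -> 0
  row 8 [1000]: (((0 AND 0) AND (1 AND 0)) AND NOT 0) -> 0
  row 9 [1001]: (((0 AND 0) AND (1 AND 0)) AND NOT 0) -> 0
  row 10 [1010]: (((0 AND 1) AND (1 AND 1)) AND NOT 1) -> 0
  row 11 [1011]: (((0 AND 1) AND (1 AND 1)) AND NOT 1) -> 0
  row 12 [1100]: (((1 AND 0) AND (1 AND 0)) AND NOT 0) -> 0
  row 13 [1101]: (((1 AND 0) AND (1 AND 0)) AND NOT 0) -> 0
  row 14 [1110]: (((1 AND 1) AND (1 AND 1)) AND NOT 1) -> 0
  row 15 [1111]: (((1 AND 1) AND (1 AND 1)) AND NOT 1) -> 0
Full result column, 4 rows per line (P1,P2 fixed per line; P3,P4 runs 00..11 left to right):
  rows 0-3 [P1,P2=00]: 0000  = hex 0
  rows 4-7 [P1,P2=01]: 0000  = hex 0
  rows 8-11 [P1,P2=10]: 0000  = hex 0
  rows 12-15 [P1,P2=11]: 0000  = hex 0
Output column (row 0 .. row 15) = 0000000000000000
Output column grouped in 4s = 0000 0000 0000 0000 = 0x0000
Convert to decimal digit by digit (value = value*16 + digit):
  0 -> 0
  0*16 + 0 = 0
  0*16 + 0 = 0
  0*16 + 0 = 0
Decimal = 0

0


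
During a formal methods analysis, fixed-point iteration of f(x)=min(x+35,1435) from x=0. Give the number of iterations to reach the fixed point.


Step 1: x=0, cap=1435, increment=35
Step 2: x grows by 35 each step until capped at 1435; fixed point is x=1435
Step 3: iterations = ceil(1435/35) = 41

41


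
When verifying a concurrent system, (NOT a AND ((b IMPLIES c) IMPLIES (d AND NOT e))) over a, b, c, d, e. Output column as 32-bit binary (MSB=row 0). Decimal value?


Formula: (NOT a AND ((b IMPLIES c) IMPLIES (d AND NOT e))) over a, b, c, d, e (32 rows)
Evaluate each row (bits = a,b,c,d,e, MSB first):
  row 0 [00000]: (NOT 0 AND ((0 IMPLIES 0) IMPLIES (0 AND NOT 0))) -> 0
  row 1 [00001]: (NOT 0 AND ((0 IMPLIES 0) IMPLIES (0 AND NOT 1))) -> 0
  row 2 [00010]: (NOT 0 AND ((0 IMPLIES 0) IMPLIES (1 AND NOT 0))) -> 1
  row 3 [00011]: (NOT 0 AND ((0 IMPLIES 0) IMPLIES (1 AND NOT 1))) -> 0
  row 4 [00100]: (NOT 0 AND ((0 IMPLIES 1) IMPLIES (0 AND NOT 0))) -> 0
  row 5 [00101]: (NOT 0 AND ((0 IMPLIES 1) IMPLIES (0 AND NOT 1))) -> 0
  row 6 [00110]: (NOT 0 AND ((0 IMPLIES 1) IMPLIES (1 AND NOT 0))) -> 1
  row 7 [00111]: (NOT 0 AND ((0 IMPLIES 1) IMPLIES (1 AND NOT 1))) -> 0
  row 8 [01000]: (NOT 0 AND ((1 IMPLIES 0) IMPLIES (0 AND NOT 0))) -> 1
  row 9 [01001]: (NOT 0 AND ((1 IMPLIES 0) IMPLIES (0 AND NOT 1))) -> 1
  row 10 [01010]: (NOT 0 AND ((1 IMPLIES 0) IMPLIES (1 AND NOT 0))) -> 1
  row 11 [01011]: (NOT 0 AND ((1 IMPLIES 0) IMPLIES (1 AND NOT 1))) -> 1
  row 12 [01100]: (NOT 0 AND ((1 IMPLIES 1) IMPLIES (0 AND NOT 0))) -> 0
  row 13 [01101]: (NOT 0 AND ((1 IMPLIES 1) IMPLIES (0 AND NOT 1))) -> 0
  row 14 [01110]: (NOT 0 AND ((1 IMPLIES 1) IMPLIES (1 AND NOT 0))) -> 1
  row 15 [01111]: (NOT 0 AND ((1 IMPLIES 1) IMPLIES (1 AND NOT 1))) -> 0
  row 16 [10000]: (NOT 1 AND ((0 IMPLIES 0) IMPLIES (0 AND NOT 0))) -> 0
  row 17 [10001]: (NOT 1 AND ((0 IMPLIES 0) IMPLIES (0 AND NOT 1))) -> 0
  row 18 [10010]: (NOT 1 AND ((0 IMPLIES 0) IMPLIES (1 AND NOT 0))) -> 0
  row 19 [10011]: (NOT 1 AND ((0 IMPLIES 0) IMPLIES (1 AND NOT 1))) -> 0
  row 20 [10100]: (NOT 1 AND ((0 IMPLIES 1) IMPLIES (0 AND NOT 0))) -> 0
  row 21 [10101]: (NOT 1 AND ((0 IMPLIES 1) IMPLIES (0 AND NOT 1))) -> 0
  row 22 [10110]: (NOT 1 AND ((0 IMPLIES 1) IMPLIES (1 AND NOT 0))) -> 0
  row 23 [10111]: (NOT 1 AND ((0 IMPLIES 1) IMPLIES (1 AND NOT 1))) -> 0
  row 24 [11000]: (NOT 1 AND ((1 IMPLIES 0) IMPLIES (0 AND NOT 0))) -> 0
  row 25 [11001]: (NOT 1 AND ((1 IMPLIES 0) IMPLIES (0 AND NOT 1))) -> 0
  row 26 [11010]: (NOT 1 AND ((1 IMPLIES 0) IMPLIES (1 AND NOT 0))) -> 0
  row 27 [11011]: (NOT 1 AND ((1 IMPLIES 0) IMPLIES (1 AND NOT 1))) -> 0
  row 28 [11100]: (NOT 1 AND ((1 IMPLIES 1) IMPLIES (0 AND NOT 0))) -> 0
  row 29 [11101]: (NOT 1 AND ((1 IMPLIES 1) IMPLIES (0 AND NOT 1))) -> 0
  row 30 [11110]: (NOT 1 AND ((1 IMPLIES 1) IMPLIES (1 AND NOT 0))) -> 0
  row 31 [11111]: (NOT 1 AND ((1 IMPLIES 1) IMPLIES (1 AND NOT 1))) -> 0
Full result column, 4 rows per line (a,b,c fixed per line; d,e runs 00..11 left to right):
  rows 0-3 [a,b,c=000]: 0010  = hex 2
  rows 4-7 [a,b,c=001]: 0010  = hex 2
  rows 8-11 [a,b,c=010]: 1111  = hex F
  rows 12-15 [a,b,c=011]: 0010  = hex 2
  rows 16-19 [a,b,c=100]: 0000  = hex 0
  rows 20-23 [a,b,c=101]: 0000  = hex 0
  rows 24-27 [a,b,c=110]: 0000  = hex 0
  rows 28-31 [a,b,c=111]: 0000  = hex 0
Output column (row 0 .. row 31) = 00100010111100100000000000000000
Output column grouped in 4s = 0010 0010 1111 0010 0000 0000 0000 0000 = 0x22F20000
Convert to decimal digit by digit (value = value*16 + digit):
  2 -> 2
  2*16 + 2 = 34
  34*16 + 15 (F) = 559
  559*16 + 2 = 8946
  8946*16 + 0 = 143136
  143136*16 + 0 = 2290176
  2290176*16 + 0 = 36642816
  36642816*16 + 0 = 586285056
Decimal = 586285056

586285056


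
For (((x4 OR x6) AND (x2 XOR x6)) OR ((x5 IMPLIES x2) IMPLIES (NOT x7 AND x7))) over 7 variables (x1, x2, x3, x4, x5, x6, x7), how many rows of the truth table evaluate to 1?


Formula: (((x4 OR x6) AND (x2 XOR x6)) OR ((x5 IMPLIES x2) IMPLIES (NOT x7 AND x7))) over 7 vars (128 rows)
Evaluate each row (x1, x2, x3, x4, x5, x6, x7 as bits, MSB first):
  row 0 [0000000]: (((0 OR 0) AND (0 XOR 0)) OR ((0 IMPLIES 0) IMPLIES (NOT 0 AND 0))) -> 0
  row 1 [0000001]: (((0 OR 0) AND (0 XOR 0)) OR ((0 IMPLIES 0) IMPLIES (NOT 1 AND 1))) -> 0
  row 2 [0000010]: (((0 OR 1) AND (0 XOR 1)) OR ((0 IMPLIES 0) IMPLIES (NOT 0 AND 0))) -> 1
  row 3 [0000011]: (((0 OR 1) AND (0 XOR 1)) OR ((0 IMPLIES 0) IMPLIES (NOT 1 AND 1))) -> 1
  row 4 [0000100]: (((0 OR 0) AND (0 XOR 0)) OR ((1 IMPLIES 0) IMPLIES (NOT 0 AND 0))) -> 1
  (every remaining row is evaluated the same way; all 128 results are listed next)
Full result column, 8 rows per line (x1,x2,x3,x4 fixed per line; x5,x6,x7 runs 000..111 left to right):
  rows 0-7 [x1,x2,x3,x4=0000]: 00111111  (ones: 6)
  rows 8-15 [x1,x2,x3,x4=0001]: 00111111  (ones: 6)
  rows 16-23 [x1,x2,x3,x4=0010]: 00111111  (ones: 6)
  rows 24-31 [x1,x2,x3,x4=0011]: 00111111  (ones: 6)
  rows 32-39 [x1,x2,x3,x4=0100]: 00000000  (ones: 0)
  rows 40-47 [x1,x2,x3,x4=0101]: 11001100  (ones: 4)
  rows 48-55 [x1,x2,x3,x4=0110]: 00000000  (ones: 0)
  rows 56-63 [x1,x2,x3,x4=0111]: 11001100  (ones: 4)
  rows 64-71 [x1,x2,x3,x4=1000]: 00111111  (ones: 6)
  rows 72-79 [x1,x2,x3,x4=1001]: 00111111  (ones: 6)
  rows 80-87 [x1,x2,x3,x4=1010]: 00111111  (ones: 6)
  rows 88-95 [x1,x2,x3,x4=1011]: 00111111  (ones: 6)
  rows 96-103 [x1,x2,x3,x4=1100]: 00000000  (ones: 0)
  rows 104-111 [x1,x2,x3,x4=1101]: 11001100  (ones: 4)
  rows 112-119 [x1,x2,x3,x4=1110]: 00000000  (ones: 0)
  rows 120-127 [x1,x2,x3,x4=1111]: 11001100  (ones: 4)
Count of 1-rows = 6+6+6+6+0+4+0+4+6+6+6+6+0+4+0+4 = 64

64


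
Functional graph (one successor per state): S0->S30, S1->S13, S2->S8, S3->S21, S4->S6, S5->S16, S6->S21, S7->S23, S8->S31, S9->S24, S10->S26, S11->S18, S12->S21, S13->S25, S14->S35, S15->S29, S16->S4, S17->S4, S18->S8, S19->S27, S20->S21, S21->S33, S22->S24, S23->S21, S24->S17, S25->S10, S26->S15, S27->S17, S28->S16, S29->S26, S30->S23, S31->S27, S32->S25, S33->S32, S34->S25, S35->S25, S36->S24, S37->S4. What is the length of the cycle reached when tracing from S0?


Trace from S0 until a state repeats:
  S0 -> S30 -> S23 -> S21 -> S33 -> S32 -> S25 -> S10 -> S26 -> S15 -> S29 -> S26
S26 first seen at step 8, revisited at step 11.
Cycle length = 11 - 8 = 3

3


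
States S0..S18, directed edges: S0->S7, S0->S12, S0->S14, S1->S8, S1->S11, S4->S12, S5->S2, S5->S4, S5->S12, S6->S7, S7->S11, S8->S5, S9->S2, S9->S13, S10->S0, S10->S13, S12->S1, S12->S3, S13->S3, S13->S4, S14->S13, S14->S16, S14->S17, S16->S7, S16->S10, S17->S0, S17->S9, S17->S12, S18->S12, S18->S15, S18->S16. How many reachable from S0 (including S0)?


BFS from S0:
  layer 0: {S0}
  layer 1: {S7, S12, S14}
  layer 2: {S1, S3, S11, S13, S16, S17}
  layer 3: {S4, S8, S9, S10}
  layer 4: {S2, S5}
Reachable set: {S0, S1, S2, S3, S4, S5, S7, S8, S9, S10, S11, S12, S13, S14, S16, S17}
Count = 16

16


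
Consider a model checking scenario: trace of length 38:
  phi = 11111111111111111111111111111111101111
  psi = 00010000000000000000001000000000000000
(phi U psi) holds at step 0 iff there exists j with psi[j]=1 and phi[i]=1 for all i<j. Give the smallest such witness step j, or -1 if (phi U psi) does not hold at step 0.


(phi U psi) at 0: need smallest j with psi[j]=1 and phi[i]=1 for all i in [0,j).
Scan from step 0:
  step 0: phi=1, psi=0 -> continue
  step 1: phi=1, psi=0 -> continue
  step 2: phi=1, psi=0 -> continue
  step 3: psi=1 and phi held for [0,3) -> witness found
Witness step = 3

3


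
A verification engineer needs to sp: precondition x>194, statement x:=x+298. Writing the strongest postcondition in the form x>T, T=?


Formula: sp(P, x:=E) = exists old_x. (x = E[old_x/x]) AND P[old_x/x] (old_x is the value of x before the assignment; eliminate old_x by solving x = E[old_x/x] for old_x)
Step 1: Precondition P: x>194, i.e. old_x > 194
Step 2: Assignment gives x = old_x + 298, so old_x = x - 298
Step 3: Substitute into P: x - 298 > 194
Step 4: Simplify: x > 194+298 = 492

492


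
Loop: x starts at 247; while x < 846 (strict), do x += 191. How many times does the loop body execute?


Step 1: x goes from 247 toward 846 by 191; the body runs while x<846, so iterations = ceil((bound-start)/step)
Step 2: Distance=599
Step 3: ceil(599/191)=4

4


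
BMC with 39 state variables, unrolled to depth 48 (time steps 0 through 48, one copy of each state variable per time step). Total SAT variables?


BMC unrolls to depth k, creating one copy of each state var for steps 0..k.
Step count = 48 + 1 = 49 (steps 0 through 48)
Vars per step = 39
Total = 39 * 49 = 1911

1911


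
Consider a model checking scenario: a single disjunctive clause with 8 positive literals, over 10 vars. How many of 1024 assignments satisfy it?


Step 1: Total=2^10=1024
Step 2: Unsat when all 8 false: 2^2=4
Step 3: Sat=1024-4=1020

1020


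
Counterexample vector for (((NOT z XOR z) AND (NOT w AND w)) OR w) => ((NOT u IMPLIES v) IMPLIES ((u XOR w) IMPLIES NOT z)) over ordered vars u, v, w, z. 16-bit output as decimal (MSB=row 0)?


F1 = (((NOT z XOR z) AND (NOT w AND w)) OR w)
F2 = ((NOT u IMPLIES v) IMPLIES ((u XOR w) IMPLIES NOT z))
Counterexample to F1=>F2 is where F1=1 and F2=0.
Evaluate each row (bits = u,v,w,z, MSB first):
  row 0 [0000]: F1=0 F2=1 -> F1&~F2 -> 0
  row 1 [0001]: F1=0 F2=1 -> F1&~F2 -> 0
  row 2 [0010]: F1=1 F2=1 -> F1&~F2 -> 0
  row 3 [0011]: F1=1 F2=1 -> F1&~F2 -> 0
  row 4 [0100]: F1=0 F2=1 -> F1&~F2 -> 0
  row 5 [0101]: F1=0 F2=1 -> F1&~F2 -> 0
  row 6 [0110]: F1=1 F2=1 -> F1&~F2 -> 0
  row 7 [0111]: F1=1 F2=0 -> F1&~F2 -> 1
  row 8 [1000]: F1=0 F2=1 -> F1&~F2 -> 0
  row 9 [1001]: F1=0 F2=0 -> F1&~F2 -> 0
  row 10 [1010]: F1=1 F2=1 -> F1&~F2 -> 0
  row 11 [1011]: F1=1 F2=1 -> F1&~F2 -> 0
  row 12 [1100]: F1=0 F2=1 -> F1&~F2 -> 0
  row 13 [1101]: F1=0 F2=0 -> F1&~F2 -> 0
  row 14 [1110]: F1=1 F2=1 -> F1&~F2 -> 0
  row 15 [1111]: F1=1 F2=1 -> F1&~F2 -> 0
Full result column, 4 rows per line (u,v fixed per line; w,z runs 00..11 left to right):
  rows 0-3 [u,v=00]: 0000  = hex 0
  rows 4-7 [u,v=01]: 0001  = hex 1
  rows 8-11 [u,v=10]: 0000  = hex 0
  rows 12-15 [u,v=11]: 0000  = hex 0
Counterexample vector (row 0 .. row 15) = 0000000100000000
Output column grouped in 4s = 0000 0001 0000 0000 = 0x0100
Convert to decimal digit by digit (value = value*16 + digit):
  0 -> 0
  0*16 + 1 = 1
  1*16 + 0 = 16
  16*16 + 0 = 256
Decimal = 256

256


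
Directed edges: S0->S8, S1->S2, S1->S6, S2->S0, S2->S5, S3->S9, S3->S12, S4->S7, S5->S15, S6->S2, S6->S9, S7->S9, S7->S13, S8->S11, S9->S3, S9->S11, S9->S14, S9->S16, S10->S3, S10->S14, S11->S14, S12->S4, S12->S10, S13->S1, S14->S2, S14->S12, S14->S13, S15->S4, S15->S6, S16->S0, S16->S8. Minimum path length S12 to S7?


BFS layer-by-layer from S12:
  dist 0: {S12}
  dist 1: {S4, S10}
  dist 2: {S3, S7, S14}
  -> S7 reached at distance 2
Shortest path length = 2

2


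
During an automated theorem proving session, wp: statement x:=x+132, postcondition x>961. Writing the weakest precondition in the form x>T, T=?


Formula: wp(x:=E, P) = P[E/x] (substitute E for x in postcondition)
Step 1: Postcondition: x>961
Step 2: Substitute x+132 for x: x+132>961
Step 3: Solve for x: x > 961-132 = 829

829


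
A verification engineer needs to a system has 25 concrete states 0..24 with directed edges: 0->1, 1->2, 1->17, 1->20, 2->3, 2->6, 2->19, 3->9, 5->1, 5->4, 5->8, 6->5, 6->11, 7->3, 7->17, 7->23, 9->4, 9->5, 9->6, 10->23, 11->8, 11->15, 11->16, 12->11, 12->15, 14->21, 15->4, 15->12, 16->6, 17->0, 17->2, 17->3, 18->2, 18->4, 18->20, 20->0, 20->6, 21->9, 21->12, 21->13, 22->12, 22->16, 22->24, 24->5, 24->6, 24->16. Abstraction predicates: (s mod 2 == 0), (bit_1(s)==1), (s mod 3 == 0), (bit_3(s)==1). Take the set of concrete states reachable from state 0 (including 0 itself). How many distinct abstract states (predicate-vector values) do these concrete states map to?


BFS from 0:
Concrete reachable: {0, 1, 2, 3, 4, 5, 6, 8, 9, 11, 12, 15, 16, 17, 19, 20}
Abstract via predicates (s mod 2 == 0), (bit_1(s)==1), (s mod 3 == 0), (bit_3(s)==1):
  (0,0,0,0) <- {1, 5, 17}
  (0,0,1,1) <- {9}
  (0,1,0,0) <- {19}
  (0,1,0,1) <- {11}
  (0,1,1,0) <- {3}
  (0,1,1,1) <- {15}
  (1,0,0,0) <- {4, 16, 20}
  (1,0,0,1) <- {8}
  (1,0,1,0) <- {0}
  (1,0,1,1) <- {12}
  (1,1,0,0) <- {2}
  (1,1,1,0) <- {6}
Distinct abstract states = 12

12


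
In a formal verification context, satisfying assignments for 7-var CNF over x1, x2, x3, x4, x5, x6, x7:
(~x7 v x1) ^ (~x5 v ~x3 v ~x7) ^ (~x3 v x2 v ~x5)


CNF with 3 clauses over 7 vars (128 assignments).
An assignment satisfies CNF iff every clause has >=1 true literal.
Check each row (bits = x1,x2,x3,x4,x5,x6,x7; clause T/F shown):
  row 0 [0000000]: clauses=TTT -> 1
  row 1 [0000001]: clauses=FTT -> 0
  row 2 [0000010]: clauses=TTT -> 1
  row 3 [0000011]: clauses=FTT -> 0
  row 4 [0000100]: clauses=TTT -> 1
  (every remaining row is evaluated the same way; all 128 results are listed next)
Full result column, 8 rows per line (x1,x2,x3,x4 fixed per line; x5,x6,x7 runs 000..111 left to right):
  rows 0-7 [x1,x2,x3,x4=0000]: 10101010  (ones: 4)
  rows 8-15 [x1,x2,x3,x4=0001]: 10101010  (ones: 4)
  rows 16-23 [x1,x2,x3,x4=0010]: 10100000  (ones: 2)
  rows 24-31 [x1,x2,x3,x4=0011]: 10100000  (ones: 2)
  rows 32-39 [x1,x2,x3,x4=0100]: 10101010  (ones: 4)
  rows 40-47 [x1,x2,x3,x4=0101]: 10101010  (ones: 4)
  rows 48-55 [x1,x2,x3,x4=0110]: 10101010  (ones: 4)
  rows 56-63 [x1,x2,x3,x4=0111]: 10101010  (ones: 4)
  rows 64-71 [x1,x2,x3,x4=1000]: 11111111  (ones: 8)
  rows 72-79 [x1,x2,x3,x4=1001]: 11111111  (ones: 8)
  rows 80-87 [x1,x2,x3,x4=1010]: 11110000  (ones: 4)
  rows 88-95 [x1,x2,x3,x4=1011]: 11110000  (ones: 4)
  rows 96-103 [x1,x2,x3,x4=1100]: 11111111  (ones: 8)
  rows 104-111 [x1,x2,x3,x4=1101]: 11111111  (ones: 8)
  rows 112-119 [x1,x2,x3,x4=1110]: 11111010  (ones: 6)
  rows 120-127 [x1,x2,x3,x4=1111]: 11111010  (ones: 6)
Satisfying assignments = 4+4+2+2+4+4+4+4+8+8+4+4+8+8+6+6 = 80

80


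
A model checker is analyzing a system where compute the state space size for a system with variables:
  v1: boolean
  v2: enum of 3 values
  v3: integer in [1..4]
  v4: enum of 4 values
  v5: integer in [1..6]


State space = product of domain sizes of all variables.
Domain sizes:
  v1 (boolean): 2
  v2 (enum of 3 values): 3
  v3 (integer in [1..4]): 4
  v4 (enum of 4 values): 4
  v5 (integer in [1..6]): 6
Product = 2 * 3 * 4 * 4 * 6 = 576

576


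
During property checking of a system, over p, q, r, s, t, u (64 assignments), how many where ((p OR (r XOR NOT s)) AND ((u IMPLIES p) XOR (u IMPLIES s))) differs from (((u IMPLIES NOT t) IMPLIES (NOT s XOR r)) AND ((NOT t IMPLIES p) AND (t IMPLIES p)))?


F1 = ((p OR (r XOR NOT s)) AND ((u IMPLIES p) XOR (u IMPLIES s)))
F2 = (((u IMPLIES NOT t) IMPLIES (NOT s XOR r)) AND ((NOT t IMPLIES p) AND (t IMPLIES p)))
Evaluate both on each of 64 rows (bits = p,q,r,s,t,u):
  row 0 [000000]: F1=0 F2=0 -> 0
  row 1 [000001]: F1=0 F2=0 -> 0
  row 2 [000010]: F1=0 F2=0 -> 0
  row 3 [000011]: F1=0 F2=0 -> 0
  row 4 [000100]: F1=0 F2=0 -> 0
  (every remaining row is evaluated the same way; all 64 results are listed next)
Full result column, 8 rows per line (p,q,r fixed per line; s,t,u runs 000..111 left to right):
  rows 0-7 [p,q,r=000]: 00000000  (ones: 0)
  rows 8-15 [p,q,r=001]: 00000101  (ones: 2)
  rows 16-23 [p,q,r=010]: 00000000  (ones: 0)
  rows 24-31 [p,q,r=011]: 00000101  (ones: 2)
  rows 32-39 [p,q,r=100]: 10100001  (ones: 3)
  rows 40-47 [p,q,r=101]: 01001111  (ones: 5)
  rows 48-55 [p,q,r=110]: 10100001  (ones: 3)
  rows 56-63 [p,q,r=111]: 01001111  (ones: 5)
Disagreements = 0+2+0+2+3+5+3+5 = 20

20


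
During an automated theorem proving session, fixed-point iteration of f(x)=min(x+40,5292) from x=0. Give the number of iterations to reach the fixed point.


Step 1: x=0, cap=5292, increment=40
Step 2: x grows by 40 each step until capped at 5292; fixed point is x=5292
Step 3: iterations = ceil(5292/40) = 133

133


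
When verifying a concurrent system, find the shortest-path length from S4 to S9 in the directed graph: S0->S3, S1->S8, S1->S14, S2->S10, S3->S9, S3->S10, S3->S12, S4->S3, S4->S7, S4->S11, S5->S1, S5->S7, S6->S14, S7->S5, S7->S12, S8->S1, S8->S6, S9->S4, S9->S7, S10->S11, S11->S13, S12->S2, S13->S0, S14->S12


BFS layer-by-layer from S4:
  dist 0: {S4}
  dist 1: {S3, S7, S11}
  dist 2: {S5, S9, S10, S12, S13}
  -> S9 reached at distance 2
Shortest path length = 2

2
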